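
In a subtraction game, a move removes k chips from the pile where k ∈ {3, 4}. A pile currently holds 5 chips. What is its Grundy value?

Build the Grundy sequence with g(k) = mex{g(k−s) : s ∈ {3, 4}, s ≤ k}:
g(0) = mex{} = 0
g(1) = mex{} = 0
g(2) = mex{} = 0
g(3) = mex{0} = 1
g(4) = mex{0} = 1
g(5) = mex{0} = 1
So g(5) = 1.

1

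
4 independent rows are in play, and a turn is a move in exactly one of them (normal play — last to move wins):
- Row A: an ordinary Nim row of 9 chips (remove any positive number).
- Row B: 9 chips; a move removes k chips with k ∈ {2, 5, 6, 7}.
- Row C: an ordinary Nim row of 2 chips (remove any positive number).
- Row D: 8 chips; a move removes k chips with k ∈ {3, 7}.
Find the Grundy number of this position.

Row A is a plain Nim row of size 9, so its Grundy value is 9.
For row B, compute g(0), g(1), … with moves {2, 5, 6, 7}:
g(0) = mex{} = 0
g(1) = mex{} = 0
g(2) = mex{0} = 1
g(3) = mex{0} = 1
g(4) = mex{1} = 0
g(5) = mex{0,1} = 2
g(6) = mex{0} = 1
g(7) = mex{0,1,2} = 3
g(8) = mex{0,1} = 2
g(9) = mex{0,1,3} = 2
So g(9) = 2.
Row C is a plain Nim row of size 2, so its Grundy value is 2.
Grundy values for row D (subtraction set {3, 7}):
k:     0  1  2  3  4  5  6  7  8
g(k):  0  0  0  1  1  1  0  2  2
So g(8) = 2.
The value of a disjunctive sum is the nim-sum of the parts.
Combined value = 9 ⊕ 2 ⊕ 2 ⊕ 2 = 11.

11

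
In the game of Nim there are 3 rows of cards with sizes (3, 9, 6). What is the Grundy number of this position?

12

Compute the nim-sum pairwise:
3 ^ 9 = 10
10 ^ 6 = 12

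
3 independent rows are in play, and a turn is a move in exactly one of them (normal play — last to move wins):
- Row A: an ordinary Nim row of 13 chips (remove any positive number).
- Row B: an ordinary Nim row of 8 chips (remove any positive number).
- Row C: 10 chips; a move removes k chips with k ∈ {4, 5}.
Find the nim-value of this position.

Row A is a plain Nim row of size 13, so its Grundy value is 13.
Row B is a plain Nim row of size 8, so its Grundy value is 8.
For row C, compute g(0), g(1), … with moves {4, 5}:
g(0) = mex{} = 0
g(1) = mex{} = 0
g(2) = mex{} = 0
g(3) = mex{} = 0
g(4) = mex{0} = 1
g(5) = mex{0} = 1
g(6) = mex{0} = 1
g(7) = mex{0} = 1
g(8) = mex{0,1} = 2
g(9) = mex{1} = 0
g(10) = mex{1} = 0
So g(10) = 0.
By the Sprague-Grundy theorem, the Grundy value of a sum of independent games is the XOR of the component values.
Combined value = 13 ⊕ 8 ⊕ 0 = 5.

5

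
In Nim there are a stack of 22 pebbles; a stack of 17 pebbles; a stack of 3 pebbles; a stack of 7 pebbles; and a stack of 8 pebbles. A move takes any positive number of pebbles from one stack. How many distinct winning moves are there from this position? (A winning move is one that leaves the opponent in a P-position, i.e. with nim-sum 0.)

1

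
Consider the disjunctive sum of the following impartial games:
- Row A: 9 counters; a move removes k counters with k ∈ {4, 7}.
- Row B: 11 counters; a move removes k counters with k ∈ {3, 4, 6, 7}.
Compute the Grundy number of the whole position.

2

For row A, compute g(0), g(1), … with moves {4, 7}:
g(0) = mex{} = 0
g(1) = mex{} = 0
g(2) = mex{} = 0
g(3) = mex{} = 0
g(4) = mex{0} = 1
g(5) = mex{0} = 1
g(6) = mex{0} = 1
g(7) = mex{0} = 1
g(8) = mex{0,1} = 2
g(9) = mex{0,1} = 2
So g(9) = 2.
Build the Grundy sequence for row B with g(k) = mex{g(k−s) : s ∈ {3, 4, 6, 7}, s ≤ k}:
g(0) = mex{} = 0
g(1) = mex{} = 0
g(2) = mex{} = 0
g(3) = mex{0} = 1
g(4) = mex{0} = 1
g(5) = mex{0} = 1
g(6) = mex{0,1} = 2
g(7) = mex{0,1} = 2
g(8) = mex{0,1} = 2
g(9) = mex{0,1,2} = 3
g(10) = mex{1,2} = 0
g(11) = mex{1,2} = 0
So g(11) = 0.
The value of a disjunctive sum is the nim-sum of the parts.
Combined value = 2 ⊕ 0 = 2.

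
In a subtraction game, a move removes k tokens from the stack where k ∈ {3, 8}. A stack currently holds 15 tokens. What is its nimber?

Compute g(0), g(1), … for moves {3, 8}:
k:     0  1  2  3  4  5  6  7  8  9 10 11 12 13 14 15
g(k):  0  0  0  1  1  1  0  0  2  1  1  0  0  0  1  1
So g(15) = 1.

1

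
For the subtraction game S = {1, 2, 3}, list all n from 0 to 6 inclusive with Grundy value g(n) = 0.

Compute g(0), g(1), … for moves {1, 2, 3}:
g(0) = mex{} = 0
g(1) = mex{0} = 1
g(2) = mex{0,1} = 2
g(3) = mex{0,1,2} = 3
g(4) = mex{1,2,3} = 0
g(5) = mex{0,2,3} = 1
g(6) = mex{0,1,3} = 2
The P-positions (g = 0) in 0..6 are 0, 4.

0, 4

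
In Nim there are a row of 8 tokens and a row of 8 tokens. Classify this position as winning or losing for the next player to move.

Losing position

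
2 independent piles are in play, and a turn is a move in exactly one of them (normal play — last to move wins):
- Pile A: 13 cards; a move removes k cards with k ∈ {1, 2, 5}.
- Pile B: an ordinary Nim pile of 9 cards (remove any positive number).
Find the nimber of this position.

8

For pile A, compute g(0), g(1), … with moves {1, 2, 5}:
k:     0  1  2  3  4  5  6  7  8  9 10 11 12 13
g(k):  0  1  2  0  1  2  0  1  2  0  1  2  0  1
So g(13) = 1.
Pile B is a plain Nim pile of size 9, so its Grundy value is 9.
By the Sprague-Grundy theorem, the Grundy value of a sum of independent games is the XOR of the component values.
Combined value = 1 XOR 9 = 8.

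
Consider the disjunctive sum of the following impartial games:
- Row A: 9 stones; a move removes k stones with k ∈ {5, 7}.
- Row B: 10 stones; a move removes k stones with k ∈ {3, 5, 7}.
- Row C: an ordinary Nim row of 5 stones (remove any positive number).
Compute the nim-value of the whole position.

4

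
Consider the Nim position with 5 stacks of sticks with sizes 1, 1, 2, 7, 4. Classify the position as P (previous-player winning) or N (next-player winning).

N-position

Bitwise XOR of the heap sizes:
  001  (1)
  001  (1)
  010  (2)
  111  (7)
  100  (4)
  ---
  001  (1)
The nim-sum is 1 ≠ 0, so this is an N-position: the player to move can win.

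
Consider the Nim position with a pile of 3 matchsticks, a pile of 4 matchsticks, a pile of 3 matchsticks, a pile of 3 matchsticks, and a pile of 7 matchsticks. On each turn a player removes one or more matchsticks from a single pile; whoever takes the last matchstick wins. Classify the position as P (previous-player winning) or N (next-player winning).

Bitwise XOR of the heap sizes:
  011  (3)
  100  (4)
  011  (3)
  011  (3)
  111  (7)
  ---
  000  (0)
The nim-sum is 0, so this is a P-position: the player to move is in a losing position under optimal play.

P-position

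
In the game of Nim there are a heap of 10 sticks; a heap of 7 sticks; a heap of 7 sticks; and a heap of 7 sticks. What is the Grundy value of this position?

13

Compute the nim-sum pairwise:
10 ⊕ 7 = 13
13 ⊕ 7 = 10
10 ⊕ 7 = 13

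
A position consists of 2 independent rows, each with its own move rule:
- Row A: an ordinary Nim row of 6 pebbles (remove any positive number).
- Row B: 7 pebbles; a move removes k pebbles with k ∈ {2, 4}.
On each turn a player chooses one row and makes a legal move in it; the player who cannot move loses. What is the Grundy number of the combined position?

Row A is a plain Nim row of size 6, so its Grundy value is 6.
For row B, compute g(0), g(1), … with moves {2, 4}:
g(0) = mex{} = 0
g(1) = mex{} = 0
g(2) = mex{0} = 1
g(3) = mex{0} = 1
g(4) = mex{0,1} = 2
g(5) = mex{0,1} = 2
g(6) = mex{1,2} = 0
g(7) = mex{1,2} = 0
So g(7) = 0.
The value of a disjunctive sum is the nim-sum of the parts.
Combined value = 6 XOR 0 = 6.

6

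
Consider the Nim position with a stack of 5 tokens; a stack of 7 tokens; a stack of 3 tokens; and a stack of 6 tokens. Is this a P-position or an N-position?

Write each in binary and XOR column by column:
  101  (5)
  111  (7)
  011  (3)
  110  (6)
  ---
  111  (7)
The nim-sum is 7 ≠ 0, so this is an N-position: the player to move can win.

N-position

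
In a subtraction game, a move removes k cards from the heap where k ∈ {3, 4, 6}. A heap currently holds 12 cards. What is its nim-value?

1

Build the Grundy sequence with g(k) = mex{g(k−s) : s ∈ {3, 4, 6}, s ≤ k}:
g(0) = mex{} = 0
g(1) = mex{} = 0
g(2) = mex{} = 0
g(3) = mex{0} = 1
g(4) = mex{0} = 1
g(5) = mex{0} = 1
g(6) = mex{0,1} = 2
g(7) = mex{0,1} = 2
g(8) = mex{0,1} = 2
g(9) = mex{1,2} = 0
g(10) = mex{1,2} = 0
g(11) = mex{1,2} = 0
g(12) = mex{0,2} = 1
So g(12) = 1.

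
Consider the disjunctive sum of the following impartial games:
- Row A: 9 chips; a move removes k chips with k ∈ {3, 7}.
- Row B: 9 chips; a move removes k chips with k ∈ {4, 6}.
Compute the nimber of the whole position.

Build the Grundy sequence for row A with g(k) = mex{g(k−s) : s ∈ {3, 7}, s ≤ k}:
g(0) = mex{} = 0
g(1) = mex{} = 0
g(2) = mex{} = 0
g(3) = mex{0} = 1
g(4) = mex{0} = 1
g(5) = mex{0} = 1
g(6) = mex{1} = 0
g(7) = mex{0,1} = 2
g(8) = mex{0,1} = 2
g(9) = mex{0} = 1
So g(9) = 1.
Build the Grundy sequence for row B with g(k) = mex{g(k−s) : s ∈ {4, 6}, s ≤ k}:
g(0) = mex{} = 0
g(1) = mex{} = 0
g(2) = mex{} = 0
g(3) = mex{} = 0
g(4) = mex{0} = 1
g(5) = mex{0} = 1
g(6) = mex{0} = 1
g(7) = mex{0} = 1
g(8) = mex{0,1} = 2
g(9) = mex{0,1} = 2
So g(9) = 2.
By the Sprague-Grundy theorem, the Grundy value of a sum of independent games is the XOR of the component values.
Combined value = 1 ⊕ 2 = 3.

3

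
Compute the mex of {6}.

0

0 is not in the set, so the mex is 0.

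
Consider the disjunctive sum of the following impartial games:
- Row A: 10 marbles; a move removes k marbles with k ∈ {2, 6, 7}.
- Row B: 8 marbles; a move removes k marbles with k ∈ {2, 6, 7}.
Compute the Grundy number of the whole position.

1

For row A, compute g(0), g(1), … with moves {2, 6, 7}:
k:     0  1  2  3  4  5  6  7  8  9 10
g(k):  0  0  1  1  0  0  1  1  2  0  3
So g(10) = 3.
For row B, compute g(0), g(1), … with moves {2, 6, 7}:
k:     0  1  2  3  4  5  6  7  8
g(k):  0  0  1  1  0  0  1  1  2
So g(8) = 2.
The value of a disjunctive sum is the nim-sum of the parts.
Combined value = 3 XOR 2 = 1.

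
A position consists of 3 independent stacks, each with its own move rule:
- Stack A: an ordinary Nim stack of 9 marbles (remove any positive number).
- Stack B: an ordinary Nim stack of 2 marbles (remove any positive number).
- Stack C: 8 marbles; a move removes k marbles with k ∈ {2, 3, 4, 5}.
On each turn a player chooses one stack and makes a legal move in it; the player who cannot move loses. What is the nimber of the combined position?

11

Stack A is a plain Nim stack of size 9, so its Grundy value is 9.
Stack B is a plain Nim stack of size 2, so its Grundy value is 2.
Build the Grundy sequence for stack C with g(k) = mex{g(k−s) : s ∈ {2, 3, 4, 5}, s ≤ k}:
g(0) = mex{} = 0
g(1) = mex{} = 0
g(2) = mex{0} = 1
g(3) = mex{0} = 1
g(4) = mex{0,1} = 2
g(5) = mex{0,1} = 2
g(6) = mex{0,1,2} = 3
g(7) = mex{1,2} = 0
g(8) = mex{1,2,3} = 0
So g(8) = 0.
The value of a disjunctive sum is the nim-sum of the parts.
Combined value = 9 XOR 2 XOR 0 = 11.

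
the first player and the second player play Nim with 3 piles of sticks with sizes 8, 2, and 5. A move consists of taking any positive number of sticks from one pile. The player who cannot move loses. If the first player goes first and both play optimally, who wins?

In binary:
  1000  (8)
  0010  (2)
  0101  (5)
  ----
  1111  (15)
The nim-sum is 15 ≠ 0, so this is an N-position: the player to move can win; the first player has a winning move.

the first player wins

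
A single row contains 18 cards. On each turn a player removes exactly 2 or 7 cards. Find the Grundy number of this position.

0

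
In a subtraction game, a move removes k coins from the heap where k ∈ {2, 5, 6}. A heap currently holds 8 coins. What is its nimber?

0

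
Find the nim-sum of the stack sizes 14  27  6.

19

Bitwise XOR of the heap sizes:
  01110  (14)
  11011  (27)
  00110  (6)
  -----
  10011  (19)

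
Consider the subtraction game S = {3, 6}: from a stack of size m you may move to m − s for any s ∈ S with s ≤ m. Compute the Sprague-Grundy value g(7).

2

Compute g(0), g(1), … for moves {3, 6}:
g(0) = mex{} = 0
g(1) = mex{} = 0
g(2) = mex{} = 0
g(3) = mex{0} = 1
g(4) = mex{0} = 1
g(5) = mex{0} = 1
g(6) = mex{0,1} = 2
g(7) = mex{0,1} = 2
So g(7) = 2.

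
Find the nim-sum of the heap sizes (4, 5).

Nim-sum: 4 XOR 5 = 1.

1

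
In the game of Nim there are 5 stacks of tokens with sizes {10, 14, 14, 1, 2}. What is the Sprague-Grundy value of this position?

9

Compute the nim-sum pairwise:
10 XOR 14 = 4
4 XOR 14 = 10
10 XOR 1 = 11
11 XOR 2 = 9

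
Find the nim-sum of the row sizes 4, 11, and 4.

11

Nim-sum: 4 ⊕ 11 ⊕ 4 = 11.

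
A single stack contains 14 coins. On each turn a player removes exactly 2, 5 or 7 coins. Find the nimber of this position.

0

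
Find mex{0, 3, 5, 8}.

0 is in the set but 1 is not, so the mex is 1.

1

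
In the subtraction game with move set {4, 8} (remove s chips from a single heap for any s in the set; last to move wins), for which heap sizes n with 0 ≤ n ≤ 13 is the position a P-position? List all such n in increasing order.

Compute g(0), g(1), … for moves {4, 8}:
g(0) = mex{} = 0
g(1) = mex{} = 0
g(2) = mex{} = 0
g(3) = mex{} = 0
g(4) = mex{0} = 1
g(5) = mex{0} = 1
g(6) = mex{0} = 1
g(7) = mex{0} = 1
g(8) = mex{0,1} = 2
g(9) = mex{0,1} = 2
g(10) = mex{0,1} = 2
g(11) = mex{0,1} = 2
g(12) = mex{1,2} = 0
g(13) = mex{1,2} = 0
The P-positions (g = 0) in 0..13 are 0, 1, 2, 3, 12, 13.

0, 1, 2, 3, 12, 13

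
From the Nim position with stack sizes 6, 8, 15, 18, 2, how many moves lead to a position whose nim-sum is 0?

Nim-sum: 6 ⊕ 8 ⊕ 15 ⊕ 18 ⊕ 2 = 17.
The overall nim-sum is X = 17. A stack of size p has a winning move iff p XOR X < p (reduce it to p XOR X).
  6: 6 XOR 17 = 23 ≥ 6 — no move.
  8: 8 XOR 17 = 25 ≥ 8 — no move.
  15: 15 XOR 17 = 30 ≥ 15 — no move.
  18: 18 XOR 17 = 3 < 18 — winning move (to 3).
  2: 2 XOR 17 = 19 ≥ 2 — no move.
That gives 1 winning move.

1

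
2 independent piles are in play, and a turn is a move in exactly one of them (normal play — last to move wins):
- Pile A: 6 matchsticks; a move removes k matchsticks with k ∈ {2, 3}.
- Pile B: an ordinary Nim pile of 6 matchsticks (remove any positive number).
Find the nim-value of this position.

6

Build the Grundy sequence for pile A with g(k) = mex{g(k−s) : s ∈ {2, 3}, s ≤ k}:
g(0) = mex{} = 0
g(1) = mex{} = 0
g(2) = mex{0} = 1
g(3) = mex{0} = 1
g(4) = mex{0,1} = 2
g(5) = mex{1} = 0
g(6) = mex{1,2} = 0
So g(6) = 0.
Pile B is a plain Nim pile of size 6, so its Grundy value is 6.
By the Sprague-Grundy theorem, the Grundy value of a sum of independent games is the XOR of the component values.
Combined value = 0 XOR 6 = 6.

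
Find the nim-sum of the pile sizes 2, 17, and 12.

31

Bitwise XOR of the heap sizes:
  00010  (2)
  10001  (17)
  01100  (12)
  -----
  11111  (31)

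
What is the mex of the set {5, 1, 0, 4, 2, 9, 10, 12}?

The values 0, 1, 2 are all present; 3 is the first non-negative integer missing from the set.

3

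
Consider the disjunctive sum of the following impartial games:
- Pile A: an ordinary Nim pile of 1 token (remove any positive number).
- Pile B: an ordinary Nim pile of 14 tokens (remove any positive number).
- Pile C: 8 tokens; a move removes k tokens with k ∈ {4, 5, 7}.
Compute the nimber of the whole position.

Pile A is a plain Nim pile of size 1, so its Grundy value is 1.
Pile B is a plain Nim pile of size 14, so its Grundy value is 14.
Build the Grundy sequence for pile C with g(k) = mex{g(k−s) : s ∈ {4, 5, 7}, s ≤ k}:
k:     0  1  2  3  4  5  6  7  8
g(k):  0  0  0  0  1  1  1  1  2
So g(8) = 2.
The value of a disjunctive sum is the nim-sum of the parts.
Combined value = 1 ⊕ 14 ⊕ 2 = 13.

13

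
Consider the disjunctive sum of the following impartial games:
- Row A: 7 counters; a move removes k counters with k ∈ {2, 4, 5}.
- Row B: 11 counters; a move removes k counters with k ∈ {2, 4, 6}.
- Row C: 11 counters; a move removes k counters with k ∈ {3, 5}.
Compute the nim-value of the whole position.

0

Grundy values for row A (subtraction set {2, 4, 5}):
g(0) = mex{} = 0
g(1) = mex{} = 0
g(2) = mex{0} = 1
g(3) = mex{0} = 1
g(4) = mex{0,1} = 2
g(5) = mex{0,1} = 2
g(6) = mex{0,1,2} = 3
g(7) = mex{1,2} = 0
So g(7) = 0.
Build the Grundy sequence for row B with g(k) = mex{g(k−s) : s ∈ {2, 4, 6}, s ≤ k}:
g(0) = mex{} = 0
g(1) = mex{} = 0
g(2) = mex{0} = 1
g(3) = mex{0} = 1
g(4) = mex{0,1} = 2
g(5) = mex{0,1} = 2
g(6) = mex{0,1,2} = 3
g(7) = mex{0,1,2} = 3
g(8) = mex{1,2,3} = 0
g(9) = mex{1,2,3} = 0
g(10) = mex{0,2,3} = 1
g(11) = mex{0,2,3} = 1
So g(11) = 1.
Build the Grundy sequence for row C with g(k) = mex{g(k−s) : s ∈ {3, 5}, s ≤ k}:
g(0) = mex{} = 0
g(1) = mex{} = 0
g(2) = mex{} = 0
g(3) = mex{0} = 1
g(4) = mex{0} = 1
g(5) = mex{0} = 1
g(6) = mex{0,1} = 2
g(7) = mex{0,1} = 2
g(8) = mex{1} = 0
g(9) = mex{1,2} = 0
g(10) = mex{1,2} = 0
g(11) = mex{0,2} = 1
So g(11) = 1.
The value of a disjunctive sum is the nim-sum of the parts.
Combined value = 0 ⊕ 1 ⊕ 1 = 0.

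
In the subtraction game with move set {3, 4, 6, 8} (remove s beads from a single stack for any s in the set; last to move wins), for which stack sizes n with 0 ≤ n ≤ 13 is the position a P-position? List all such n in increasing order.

Grundy values for subtraction set {3, 4, 6, 8}:
g(0) = mex{} = 0
g(1) = mex{} = 0
g(2) = mex{} = 0
g(3) = mex{0} = 1
g(4) = mex{0} = 1
g(5) = mex{0} = 1
g(6) = mex{0,1} = 2
g(7) = mex{0,1} = 2
g(8) = mex{0,1} = 2
g(9) = mex{0,1,2} = 3
g(10) = mex{0,1,2} = 3
g(11) = mex{1,2} = 0
g(12) = mex{1,2,3} = 0
g(13) = mex{1,2,3} = 0
The P-positions (g = 0) in 0..13 are 0, 1, 2, 11, 12, 13.

0, 1, 2, 11, 12, 13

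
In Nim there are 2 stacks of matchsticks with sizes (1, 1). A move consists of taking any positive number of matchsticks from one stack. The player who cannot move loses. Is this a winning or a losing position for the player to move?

Compute the nim-sum pairwise:
1 ⊕ 1 = 0
The nim-sum is 0, so this is a P-position: the player to move is in a losing position under optimal play.

Losing position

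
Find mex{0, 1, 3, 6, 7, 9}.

The values 0, 1 are all present; 2 is the first non-negative integer missing from the set.

2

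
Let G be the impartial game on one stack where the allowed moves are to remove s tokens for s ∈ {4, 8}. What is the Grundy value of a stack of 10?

2

Compute g(0), g(1), … for moves {4, 8}:
k:     0  1  2  3  4  5  6  7  8  9 10
g(k):  0  0  0  0  1  1  1  1  2  2  2
So g(10) = 2.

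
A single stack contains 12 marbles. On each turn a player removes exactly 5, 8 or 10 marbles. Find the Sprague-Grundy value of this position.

Grundy values for subtraction set {5, 8, 10}:
g(0) = mex{} = 0
g(1) = mex{} = 0
g(2) = mex{} = 0
g(3) = mex{} = 0
g(4) = mex{} = 0
g(5) = mex{0} = 1
g(6) = mex{0} = 1
g(7) = mex{0} = 1
g(8) = mex{0} = 1
g(9) = mex{0} = 1
g(10) = mex{0,1} = 2
g(11) = mex{0,1} = 2
g(12) = mex{0,1} = 2
So g(12) = 2.

2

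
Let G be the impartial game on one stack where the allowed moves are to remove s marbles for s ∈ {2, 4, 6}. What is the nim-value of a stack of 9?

0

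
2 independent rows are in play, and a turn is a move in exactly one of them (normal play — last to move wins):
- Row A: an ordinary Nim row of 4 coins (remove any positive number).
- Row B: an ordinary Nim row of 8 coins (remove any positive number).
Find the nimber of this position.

Row A is a plain Nim row of size 4, so its Grundy value is 4.
Row B is a plain Nim row of size 8, so its Grundy value is 8.
By the Sprague-Grundy theorem, the Grundy value of a sum of independent games is the XOR of the component values.
Combined value = 4 XOR 8 = 12.

12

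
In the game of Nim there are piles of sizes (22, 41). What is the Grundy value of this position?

Compute the nim-sum pairwise:
22 XOR 41 = 63

63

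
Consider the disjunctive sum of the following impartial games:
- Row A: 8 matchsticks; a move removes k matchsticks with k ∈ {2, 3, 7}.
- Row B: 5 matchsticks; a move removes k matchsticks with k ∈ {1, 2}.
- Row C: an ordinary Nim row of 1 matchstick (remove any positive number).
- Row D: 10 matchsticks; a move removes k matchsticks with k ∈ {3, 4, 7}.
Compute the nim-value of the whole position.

Grundy values for row A (subtraction set {2, 3, 7}):
k:     0  1  2  3  4  5  6  7  8
g(k):  0  0  1  1  2  0  0  1  1
So g(8) = 1.
For row B, compute g(0), g(1), … with moves {1, 2}:
k:     0  1  2  3  4  5
g(k):  0  1  2  0  1  2
So g(5) = 2.
Row C is a plain Nim row of size 1, so its Grundy value is 1.
Grundy values for row D (subtraction set {3, 4, 7}):
k:     0  1  2  3  4  5  6  7  8  9 10
g(k):  0  0  0  1  1  1  2  2  2  3  0
So g(10) = 0.
The value of a disjunctive sum is the nim-sum of the parts.
Combined value = 1 ⊕ 2 ⊕ 1 ⊕ 0 = 2.

2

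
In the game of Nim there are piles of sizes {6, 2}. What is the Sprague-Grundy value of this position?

4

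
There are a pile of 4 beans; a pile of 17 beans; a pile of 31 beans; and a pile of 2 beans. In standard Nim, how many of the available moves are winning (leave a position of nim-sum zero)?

Compute the nim-sum pairwise:
4 ^ 17 = 21
21 ^ 31 = 10
10 ^ 2 = 8
The overall nim-sum is X = 8. A pile of size p has a winning move iff p XOR X < p (reduce it to p XOR X).
  4: 4 XOR 8 = 12 ≥ 4 — no move.
  17: 17 XOR 8 = 25 ≥ 17 — no move.
  31: 31 XOR 8 = 23 < 31 — winning move (to 23).
  2: 2 XOR 8 = 10 ≥ 2 — no move.
That gives 1 winning move.

1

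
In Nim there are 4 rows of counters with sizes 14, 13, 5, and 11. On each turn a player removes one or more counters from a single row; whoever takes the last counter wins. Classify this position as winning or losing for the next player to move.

Bitwise XOR of the heap sizes:
  1110  (14)
  1101  (13)
  0101  (5)
  1011  (11)
  ----
  1101  (13)
The nim-sum is 13 ≠ 0, so this is an N-position: the player to move can win.

Winning position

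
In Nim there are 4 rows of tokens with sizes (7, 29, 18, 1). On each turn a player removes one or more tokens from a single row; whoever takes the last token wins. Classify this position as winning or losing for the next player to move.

Winning position

Bitwise XOR of the heap sizes:
  00111  (7)
  11101  (29)
  10010  (18)
  00001  (1)
  -----
  01001  (9)
The nim-sum is 9 ≠ 0, so this is an N-position: the player to move can win.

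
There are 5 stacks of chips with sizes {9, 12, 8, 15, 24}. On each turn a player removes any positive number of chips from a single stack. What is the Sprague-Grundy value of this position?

26

Compute the nim-sum pairwise:
9 ⊕ 12 = 5
5 ⊕ 8 = 13
13 ⊕ 15 = 2
2 ⊕ 24 = 26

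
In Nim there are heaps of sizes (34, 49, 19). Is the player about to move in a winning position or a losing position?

Losing position

Nim-sum: 34 XOR 49 XOR 19 = 0.
The nim-sum is 0, so this is a P-position: the player to move is in a losing position under optimal play.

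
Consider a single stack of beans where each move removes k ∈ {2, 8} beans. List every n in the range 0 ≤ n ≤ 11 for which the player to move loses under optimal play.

0, 1, 4, 5, 10, 11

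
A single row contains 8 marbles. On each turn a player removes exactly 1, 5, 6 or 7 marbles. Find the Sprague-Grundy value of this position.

2

Build the Grundy sequence with g(k) = mex{g(k−s) : s ∈ {1, 5, 6, 7}, s ≤ k}:
k:     0  1  2  3  4  5  6  7  8
g(k):  0  1  0  1  0  1  2  3  2
So g(8) = 2.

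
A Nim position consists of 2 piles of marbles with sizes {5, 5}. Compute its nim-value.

0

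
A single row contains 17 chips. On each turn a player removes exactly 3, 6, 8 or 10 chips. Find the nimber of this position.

1

Compute g(0), g(1), … for moves {3, 6, 8, 10}:
k:     0  1  2  3  4  5  6  7  8  9 10 11 12 13 14 15 16 17
g(k):  0  0  0  1  1  1  2  2  2  3  3  3  4  0  0  0  1  1
So g(17) = 1.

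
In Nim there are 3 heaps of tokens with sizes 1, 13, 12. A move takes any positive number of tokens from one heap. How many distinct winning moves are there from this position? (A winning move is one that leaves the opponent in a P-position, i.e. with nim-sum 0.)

Write each in binary and XOR column by column:
  0001  (1)
  1101  (13)
  1100  (12)
  ----
  0000  (0)
The nim-sum is already 0, so every move leaves a nonzero nim-sum — there are no winning moves.

0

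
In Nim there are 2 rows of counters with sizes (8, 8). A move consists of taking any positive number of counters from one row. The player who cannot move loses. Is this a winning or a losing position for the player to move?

Nim-sum: 8 ⊕ 8 = 0.
The nim-sum is 0, so this is a P-position: the player to move is in a losing position under optimal play.

Losing position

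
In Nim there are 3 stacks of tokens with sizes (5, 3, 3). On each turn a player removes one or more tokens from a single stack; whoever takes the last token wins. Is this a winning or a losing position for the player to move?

Winning position

In binary:
  101  (5)
  011  (3)
  011  (3)
  ---
  101  (5)
The nim-sum is 5 ≠ 0, so this is an N-position: the player to move can win.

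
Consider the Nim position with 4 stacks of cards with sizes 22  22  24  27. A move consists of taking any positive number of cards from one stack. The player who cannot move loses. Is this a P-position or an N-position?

N-position

Bitwise XOR of the heap sizes:
  10110  (22)
  10110  (22)
  11000  (24)
  11011  (27)
  -----
  00011  (3)
The nim-sum is 3 ≠ 0, so this is an N-position: the player to move can win.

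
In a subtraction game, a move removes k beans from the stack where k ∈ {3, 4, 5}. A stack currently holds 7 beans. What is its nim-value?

2

Compute g(0), g(1), … for moves {3, 4, 5}:
g(0) = mex{} = 0
g(1) = mex{} = 0
g(2) = mex{} = 0
g(3) = mex{0} = 1
g(4) = mex{0} = 1
g(5) = mex{0} = 1
g(6) = mex{0,1} = 2
g(7) = mex{0,1} = 2
So g(7) = 2.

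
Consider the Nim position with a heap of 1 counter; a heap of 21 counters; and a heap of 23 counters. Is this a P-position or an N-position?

Write each in binary and XOR column by column:
  00001  (1)
  10101  (21)
  10111  (23)
  -----
  00011  (3)
The nim-sum is 3 ≠ 0, so this is an N-position: the player to move can win.

N-position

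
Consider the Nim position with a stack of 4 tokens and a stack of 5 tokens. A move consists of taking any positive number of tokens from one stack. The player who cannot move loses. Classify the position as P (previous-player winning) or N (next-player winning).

N-position

Compute the nim-sum pairwise:
4 XOR 5 = 1
The nim-sum is 1 ≠ 0, so this is an N-position: the player to move can win.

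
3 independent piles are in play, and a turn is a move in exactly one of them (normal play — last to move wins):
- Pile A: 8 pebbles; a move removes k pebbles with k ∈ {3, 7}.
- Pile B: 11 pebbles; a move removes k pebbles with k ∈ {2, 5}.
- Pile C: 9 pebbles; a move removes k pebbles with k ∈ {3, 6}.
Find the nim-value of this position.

Build the Grundy sequence for pile A with g(k) = mex{g(k−s) : s ∈ {3, 7}, s ≤ k}:
k:     0  1  2  3  4  5  6  7  8
g(k):  0  0  0  1  1  1  0  2  2
So g(8) = 2.
Grundy values for pile B (subtraction set {2, 5}):
g(0) = mex{} = 0
g(1) = mex{} = 0
g(2) = mex{0} = 1
g(3) = mex{0} = 1
g(4) = mex{1} = 0
g(5) = mex{0,1} = 2
g(6) = mex{0} = 1
g(7) = mex{1,2} = 0
g(8) = mex{1} = 0
g(9) = mex{0} = 1
g(10) = mex{0,2} = 1
g(11) = mex{1} = 0
So g(11) = 0.
Build the Grundy sequence for pile C with g(k) = mex{g(k−s) : s ∈ {3, 6}, s ≤ k}:
g(0) = mex{} = 0
g(1) = mex{} = 0
g(2) = mex{} = 0
g(3) = mex{0} = 1
g(4) = mex{0} = 1
g(5) = mex{0} = 1
g(6) = mex{0,1} = 2
g(7) = mex{0,1} = 2
g(8) = mex{0,1} = 2
g(9) = mex{1,2} = 0
So g(9) = 0.
The value of a disjunctive sum is the nim-sum of the parts.
Combined value = 2 XOR 0 XOR 0 = 2.

2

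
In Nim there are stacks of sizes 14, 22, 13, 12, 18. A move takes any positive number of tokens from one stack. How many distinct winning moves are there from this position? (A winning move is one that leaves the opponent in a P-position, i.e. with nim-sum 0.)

3

Compute the nim-sum pairwise:
14 XOR 22 = 24
24 XOR 13 = 21
21 XOR 12 = 25
25 XOR 18 = 11
The overall nim-sum is X = 11. A stack of size p has a winning move iff p XOR X < p (reduce it to p XOR X).
  14: 14 XOR 11 = 5 < 14 — winning move (to 5).
  22: 22 XOR 11 = 29 ≥ 22 — no move.
  13: 13 XOR 11 = 6 < 13 — winning move (to 6).
  12: 12 XOR 11 = 7 < 12 — winning move (to 7).
  18: 18 XOR 11 = 25 ≥ 18 — no move.
That gives 3 winning moves.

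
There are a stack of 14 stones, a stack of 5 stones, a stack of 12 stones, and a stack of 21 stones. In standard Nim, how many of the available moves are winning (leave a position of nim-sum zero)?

1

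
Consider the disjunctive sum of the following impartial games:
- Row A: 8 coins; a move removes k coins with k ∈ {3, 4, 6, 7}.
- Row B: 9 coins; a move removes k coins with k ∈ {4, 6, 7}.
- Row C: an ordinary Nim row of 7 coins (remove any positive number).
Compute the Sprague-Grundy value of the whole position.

7

Build the Grundy sequence for row A with g(k) = mex{g(k−s) : s ∈ {3, 4, 6, 7}, s ≤ k}:
g(0) = mex{} = 0
g(1) = mex{} = 0
g(2) = mex{} = 0
g(3) = mex{0} = 1
g(4) = mex{0} = 1
g(5) = mex{0} = 1
g(6) = mex{0,1} = 2
g(7) = mex{0,1} = 2
g(8) = mex{0,1} = 2
So g(8) = 2.
For row B, compute g(0), g(1), … with moves {4, 6, 7}:
g(0) = mex{} = 0
g(1) = mex{} = 0
g(2) = mex{} = 0
g(3) = mex{} = 0
g(4) = mex{0} = 1
g(5) = mex{0} = 1
g(6) = mex{0} = 1
g(7) = mex{0} = 1
g(8) = mex{0,1} = 2
g(9) = mex{0,1} = 2
So g(9) = 2.
Row C is a plain Nim row of size 7, so its Grundy value is 7.
By the Sprague-Grundy theorem, the Grundy value of a sum of independent games is the XOR of the component values.
Combined value = 2 ⊕ 2 ⊕ 7 = 7.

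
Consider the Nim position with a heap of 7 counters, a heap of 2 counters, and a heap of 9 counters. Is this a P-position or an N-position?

N-position

Nim-sum: 7 XOR 2 XOR 9 = 12.
The nim-sum is 12 ≠ 0, so this is an N-position: the player to move can win.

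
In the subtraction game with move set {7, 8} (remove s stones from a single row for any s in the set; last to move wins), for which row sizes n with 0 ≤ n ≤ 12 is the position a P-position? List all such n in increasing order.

0, 1, 2, 3, 4, 5, 6

Grundy values for subtraction set {7, 8}:
k:     0  1  2  3  4  5  6  7  8  9 10 11 12
g(k):  0  0  0  0  0  0  0  1  1  1  1  1  1
The P-positions (g = 0) in 0..12 are 0, 1, 2, 3, 4, 5, 6.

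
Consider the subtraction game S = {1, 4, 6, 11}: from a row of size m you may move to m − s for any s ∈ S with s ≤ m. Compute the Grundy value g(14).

2

Build the Grundy sequence with g(k) = mex{g(k−s) : s ∈ {1, 4, 6, 11}, s ≤ k}:
g(0) = mex{} = 0
g(1) = mex{0} = 1
g(2) = mex{1} = 0
g(3) = mex{0} = 1
g(4) = mex{0,1} = 2
g(5) = mex{1,2} = 0
g(6) = mex{0} = 1
g(7) = mex{1} = 0
g(8) = mex{0,2} = 1
g(9) = mex{0,1} = 2
g(10) = mex{1,2} = 0
g(11) = mex{0} = 1
g(12) = mex{1} = 0
g(13) = mex{0,2} = 1
g(14) = mex{0,1} = 2
So g(14) = 2.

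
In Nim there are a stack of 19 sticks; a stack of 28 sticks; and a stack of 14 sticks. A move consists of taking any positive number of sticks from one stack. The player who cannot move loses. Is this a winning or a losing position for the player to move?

Write each in binary and XOR column by column:
  10011  (19)
  11100  (28)
  01110  (14)
  -----
  00001  (1)
The nim-sum is 1 ≠ 0, so this is an N-position: the player to move can win.

Winning position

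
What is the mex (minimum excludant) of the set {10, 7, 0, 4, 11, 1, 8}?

The values 0, 1 are all present; 2 is the first non-negative integer missing from the set.

2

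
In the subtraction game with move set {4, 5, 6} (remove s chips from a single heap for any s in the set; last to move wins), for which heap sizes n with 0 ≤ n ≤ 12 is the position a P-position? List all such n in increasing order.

0, 1, 2, 3, 10, 11, 12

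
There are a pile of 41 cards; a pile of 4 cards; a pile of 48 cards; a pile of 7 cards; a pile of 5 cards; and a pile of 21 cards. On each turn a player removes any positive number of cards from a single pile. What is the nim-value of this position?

10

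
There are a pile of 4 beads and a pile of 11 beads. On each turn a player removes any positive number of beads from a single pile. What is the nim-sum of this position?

15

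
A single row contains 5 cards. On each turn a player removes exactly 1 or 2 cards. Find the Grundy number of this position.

Grundy values for subtraction set {1, 2}:
g(0) = mex{} = 0
g(1) = mex{0} = 1
g(2) = mex{0,1} = 2
g(3) = mex{1,2} = 0
g(4) = mex{0,2} = 1
g(5) = mex{0,1} = 2
So g(5) = 2.

2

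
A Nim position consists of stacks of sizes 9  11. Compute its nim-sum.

In binary:
  1001  (9)
  1011  (11)
  ----
  0010  (2)

2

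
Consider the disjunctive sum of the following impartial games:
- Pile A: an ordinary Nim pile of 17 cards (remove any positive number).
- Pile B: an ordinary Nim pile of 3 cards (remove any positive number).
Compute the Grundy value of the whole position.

18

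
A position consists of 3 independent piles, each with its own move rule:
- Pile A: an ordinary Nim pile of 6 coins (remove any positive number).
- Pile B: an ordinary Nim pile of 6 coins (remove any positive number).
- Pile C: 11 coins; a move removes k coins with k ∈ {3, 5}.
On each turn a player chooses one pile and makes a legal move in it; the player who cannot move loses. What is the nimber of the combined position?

Pile A is a plain Nim pile of size 6, so its Grundy value is 6.
Pile B is a plain Nim pile of size 6, so its Grundy value is 6.
Grundy values for pile C (subtraction set {3, 5}):
g(0) = mex{} = 0
g(1) = mex{} = 0
g(2) = mex{} = 0
g(3) = mex{0} = 1
g(4) = mex{0} = 1
g(5) = mex{0} = 1
g(6) = mex{0,1} = 2
g(7) = mex{0,1} = 2
g(8) = mex{1} = 0
g(9) = mex{1,2} = 0
g(10) = mex{1,2} = 0
g(11) = mex{0,2} = 1
So g(11) = 1.
By the Sprague-Grundy theorem, the Grundy value of a sum of independent games is the XOR of the component values.
Combined value = 6 ⊕ 6 ⊕ 1 = 1.

1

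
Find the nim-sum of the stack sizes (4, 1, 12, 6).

15

Bitwise XOR of the heap sizes:
  0100  (4)
  0001  (1)
  1100  (12)
  0110  (6)
  ----
  1111  (15)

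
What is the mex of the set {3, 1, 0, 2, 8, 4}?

5

The values 0, 1, 2, 3, 4 are all present; 5 is the first non-negative integer missing from the set.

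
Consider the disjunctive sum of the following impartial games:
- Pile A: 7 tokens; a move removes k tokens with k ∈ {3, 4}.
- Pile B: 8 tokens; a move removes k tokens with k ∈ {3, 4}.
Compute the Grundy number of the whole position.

Build the Grundy sequence for pile A with g(k) = mex{g(k−s) : s ∈ {3, 4}, s ≤ k}:
g(0) = mex{} = 0
g(1) = mex{} = 0
g(2) = mex{} = 0
g(3) = mex{0} = 1
g(4) = mex{0} = 1
g(5) = mex{0} = 1
g(6) = mex{0,1} = 2
g(7) = mex{1} = 0
So g(7) = 0.
For pile B, compute g(0), g(1), … with moves {3, 4}:
k:     0  1  2  3  4  5  6  7  8
g(k):  0  0  0  1  1  1  2  0  0
So g(8) = 0.
The value of a disjunctive sum is the nim-sum of the parts.
Combined value = 0 ⊕ 0 = 0.

0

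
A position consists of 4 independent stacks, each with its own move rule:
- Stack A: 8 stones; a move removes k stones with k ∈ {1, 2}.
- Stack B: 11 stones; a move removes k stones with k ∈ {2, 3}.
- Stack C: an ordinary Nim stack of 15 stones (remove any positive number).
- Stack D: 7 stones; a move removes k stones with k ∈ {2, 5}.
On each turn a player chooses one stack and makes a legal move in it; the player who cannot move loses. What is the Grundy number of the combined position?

Grundy values for stack A (subtraction set {1, 2}):
k:     0  1  2  3  4  5  6  7  8
g(k):  0  1  2  0  1  2  0  1  2
So g(8) = 2.
For stack B, compute g(0), g(1), … with moves {2, 3}:
g(0) = mex{} = 0
g(1) = mex{} = 0
g(2) = mex{0} = 1
g(3) = mex{0} = 1
g(4) = mex{0,1} = 2
g(5) = mex{1} = 0
g(6) = mex{1,2} = 0
g(7) = mex{0,2} = 1
g(8) = mex{0} = 1
g(9) = mex{0,1} = 2
g(10) = mex{1} = 0
g(11) = mex{1,2} = 0
So g(11) = 0.
Stack C is a plain Nim stack of size 15, so its Grundy value is 15.
Grundy values for stack D (subtraction set {2, 5}):
k:     0  1  2  3  4  5  6  7
g(k):  0  0  1  1  0  2  1  0
So g(7) = 0.
The value of a disjunctive sum is the nim-sum of the parts.
Combined value = 2 ⊕ 0 ⊕ 15 ⊕ 0 = 13.

13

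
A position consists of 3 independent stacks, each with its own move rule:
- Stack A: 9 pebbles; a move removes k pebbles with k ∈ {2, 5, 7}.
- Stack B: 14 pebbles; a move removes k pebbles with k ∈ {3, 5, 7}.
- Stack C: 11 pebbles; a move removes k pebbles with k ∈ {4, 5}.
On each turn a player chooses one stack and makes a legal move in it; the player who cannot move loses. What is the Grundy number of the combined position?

3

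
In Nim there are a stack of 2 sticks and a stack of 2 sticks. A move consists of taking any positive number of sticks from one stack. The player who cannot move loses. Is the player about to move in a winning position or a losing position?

Losing position

Nim-sum: 2 XOR 2 = 0.
The nim-sum is 0, so this is a P-position: the player to move is in a losing position under optimal play.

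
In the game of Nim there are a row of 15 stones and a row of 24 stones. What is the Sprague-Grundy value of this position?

23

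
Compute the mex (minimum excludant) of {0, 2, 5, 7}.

0 is in the set but 1 is not, so the mex is 1.

1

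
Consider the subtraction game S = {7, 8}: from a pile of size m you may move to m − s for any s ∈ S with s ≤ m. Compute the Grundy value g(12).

1

Build the Grundy sequence with g(k) = mex{g(k−s) : s ∈ {7, 8}, s ≤ k}:
k:     0  1  2  3  4  5  6  7  8  9 10 11 12
g(k):  0  0  0  0  0  0  0  1  1  1  1  1  1
So g(12) = 1.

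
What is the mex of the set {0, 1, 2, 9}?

The values 0, 1, 2 are all present; 3 is the first non-negative integer missing from the set.

3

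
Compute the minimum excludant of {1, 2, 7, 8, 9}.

0

0 is not in the set, so the mex is 0.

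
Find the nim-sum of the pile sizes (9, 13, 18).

22

Compute the nim-sum pairwise:
9 ^ 13 = 4
4 ^ 18 = 22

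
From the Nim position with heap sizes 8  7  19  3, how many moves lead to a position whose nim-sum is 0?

1

Compute the nim-sum pairwise:
8 ^ 7 = 15
15 ^ 19 = 28
28 ^ 3 = 31
The overall nim-sum is X = 31. A heap of size p has a winning move iff p XOR X < p (reduce it to p XOR X).
  8: 8 XOR 31 = 23 ≥ 8 — no move.
  7: 7 XOR 31 = 24 ≥ 7 — no move.
  19: 19 XOR 31 = 12 < 19 — winning move (to 12).
  3: 3 XOR 31 = 28 ≥ 3 — no move.
That gives 1 winning move.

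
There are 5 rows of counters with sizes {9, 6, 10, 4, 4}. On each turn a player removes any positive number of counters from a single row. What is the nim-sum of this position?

In binary:
  1001  (9)
  0110  (6)
  1010  (10)
  0100  (4)
  0100  (4)
  ----
  0101  (5)

5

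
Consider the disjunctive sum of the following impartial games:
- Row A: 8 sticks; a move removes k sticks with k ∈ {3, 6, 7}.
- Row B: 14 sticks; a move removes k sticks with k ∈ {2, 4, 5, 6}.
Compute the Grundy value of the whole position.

1

For row A, compute g(0), g(1), … with moves {3, 6, 7}:
k:     0  1  2  3  4  5  6  7  8
g(k):  0  0  0  1  1  1  2  2  2
So g(8) = 2.
Grundy values for row B (subtraction set {2, 4, 5, 6}):
g(0) = mex{} = 0
g(1) = mex{} = 0
g(2) = mex{0} = 1
g(3) = mex{0} = 1
g(4) = mex{0,1} = 2
g(5) = mex{0,1} = 2
g(6) = mex{0,1,2} = 3
g(7) = mex{0,1,2} = 3
g(8) = mex{1,2,3} = 0
g(9) = mex{1,2,3} = 0
g(10) = mex{0,2,3} = 1
g(11) = mex{0,2,3} = 1
g(12) = mex{0,1,3} = 2
g(13) = mex{0,1,3} = 2
g(14) = mex{0,1,2} = 3
So g(14) = 3.
The value of a disjunctive sum is the nim-sum of the parts.
Combined value = 2 ⊕ 3 = 1.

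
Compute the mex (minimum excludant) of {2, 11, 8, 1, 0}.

3

The values 0, 1, 2 are all present; 3 is the first non-negative integer missing from the set.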